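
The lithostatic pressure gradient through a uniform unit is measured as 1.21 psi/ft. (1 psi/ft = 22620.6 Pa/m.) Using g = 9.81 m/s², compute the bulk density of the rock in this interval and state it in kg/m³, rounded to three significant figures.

2790 kg/m³

ρ = (dP/dz)/g = 1.21 psi/ft / 9.81 m/s² = 27371 Pa/m / 9.81 m/s² = 2790.1 kg/m³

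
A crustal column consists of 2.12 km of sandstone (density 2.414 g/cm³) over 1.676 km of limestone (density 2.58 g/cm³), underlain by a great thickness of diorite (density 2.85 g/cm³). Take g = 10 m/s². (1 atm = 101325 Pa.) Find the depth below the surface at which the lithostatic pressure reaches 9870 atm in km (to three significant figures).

Pressure at base of upper layers: 2414×10×2120 + 2580×10×1676 = 9.442×10^7 Pa = 931.8 atm
Remaining pressure to be supplied by diorite: 1.000×10^9 − 9.442×10^7 = 9.057×10^8 Pa
Additional depth in diorite = 9.057×10^8 Pa / (2850 kg/m³ × 10 m/s²) = 31778 m
Total depth = 3796 m + 31778 m = 35574 m
= 35.574 km

35.6 km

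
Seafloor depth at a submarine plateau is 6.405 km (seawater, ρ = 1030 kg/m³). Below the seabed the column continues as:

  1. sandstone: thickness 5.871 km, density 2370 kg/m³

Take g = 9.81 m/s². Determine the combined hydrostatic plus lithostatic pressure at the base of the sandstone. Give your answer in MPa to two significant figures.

200 MPa

seawater: 1030 kg/m³ × 9.81 m/s² × 6405 m = 6.472×10^7 Pa = 64.72 MPa
sandstone: 2370 kg/m³ × 9.81 m/s² × 5871 m = 1.365×10^8 Pa = 136.5 MPa
Total = 64.72 + 136.5 = 201.22 MPa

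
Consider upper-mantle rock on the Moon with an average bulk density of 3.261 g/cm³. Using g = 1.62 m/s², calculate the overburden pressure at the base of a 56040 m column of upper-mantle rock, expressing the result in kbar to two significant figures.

upper-mantle rock: 3261 kg/m³ × 1.62 m/s² × 56040 m = 2.960×10^8 Pa = 2.960 kbar

3.0 kbar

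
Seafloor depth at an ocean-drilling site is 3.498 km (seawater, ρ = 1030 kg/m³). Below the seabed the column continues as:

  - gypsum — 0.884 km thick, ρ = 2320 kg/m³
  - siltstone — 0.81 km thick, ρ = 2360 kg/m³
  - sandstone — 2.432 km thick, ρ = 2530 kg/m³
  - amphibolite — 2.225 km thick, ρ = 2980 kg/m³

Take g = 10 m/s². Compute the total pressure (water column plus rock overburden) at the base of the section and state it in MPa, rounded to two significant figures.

seawater: 1030 kg/m³ × 10 m/s² × 3498 m = 3.603×10^7 Pa = 36.03 MPa
gypsum: 2320 kg/m³ × 10 m/s² × 884 m = 2.051×10^7 Pa = 20.51 MPa
siltstone: 2360 kg/m³ × 10 m/s² × 810 m = 1.912×10^7 Pa = 19.12 MPa
sandstone: 2530 kg/m³ × 10 m/s² × 2432 m = 6.153×10^7 Pa = 61.53 MPa
amphibolite: 2980 kg/m³ × 10 m/s² × 2225 m = 6.630×10^7 Pa = 66.31 MPa
Total = 36.03 + 20.51 + 19.12 + 61.53 + 66.31 = 203.49 MPa

200 MPa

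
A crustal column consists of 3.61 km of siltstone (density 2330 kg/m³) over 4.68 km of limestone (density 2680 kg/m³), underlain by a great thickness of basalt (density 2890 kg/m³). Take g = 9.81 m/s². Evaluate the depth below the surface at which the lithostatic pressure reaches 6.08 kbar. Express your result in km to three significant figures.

22.5 km

Pressure at base of upper layers: 2330×9.81×3610 + 2680×9.81×4680 = 2.056×10^8 Pa = 2.056 kbar
Remaining pressure to be supplied by basalt: 6.080×10^8 − 2.056×10^8 = 4.024×10^8 Pa
Additional depth in basalt = 4.024×10^8 Pa / (2890 kg/m³ × 9.81 m/s²) = 14195 m
Total depth = 8290 m + 14195 m = 22485 m
= 22.485 km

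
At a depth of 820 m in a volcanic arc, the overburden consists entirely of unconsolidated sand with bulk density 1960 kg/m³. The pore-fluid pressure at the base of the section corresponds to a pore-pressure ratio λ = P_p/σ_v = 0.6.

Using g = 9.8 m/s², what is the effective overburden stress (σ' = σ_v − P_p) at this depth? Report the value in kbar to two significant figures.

0.063 kbar

Overburden (lithostatic) stress σ_v:
unconsolidated sand: 1960 kg/m³ × 9.8 m/s² × 820 m = 1.575×10^7 Pa = 15.75 MPa
Pore pressure P_p = λ·σ_v = 0.6 × 15.75 MPa = 9.450 MPa
Effective stress σ' = σ_v − P_p = 15.75 − 9.450 = 6.3002 MPa = 0.063002 kbar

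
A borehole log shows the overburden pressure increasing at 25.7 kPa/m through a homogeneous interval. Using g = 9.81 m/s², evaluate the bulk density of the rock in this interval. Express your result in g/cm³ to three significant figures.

ρ = (dP/dz)/g = 25.7 kPa/m / 9.81 m/s² = 25700 Pa/m / 9.81 m/s² = 2619.8 kg/m³
= 2.620 g/cm³

2.62 g/cm³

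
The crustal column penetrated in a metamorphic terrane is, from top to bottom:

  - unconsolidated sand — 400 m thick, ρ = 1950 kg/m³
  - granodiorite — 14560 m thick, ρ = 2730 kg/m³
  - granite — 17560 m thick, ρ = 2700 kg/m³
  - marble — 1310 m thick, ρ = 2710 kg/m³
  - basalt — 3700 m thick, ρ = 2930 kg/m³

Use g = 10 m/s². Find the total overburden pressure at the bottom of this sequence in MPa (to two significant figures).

unconsolidated sand: 1950 kg/m³ × 10 m/s² × 400 m = 7.800×10^6 Pa = 7.800 MPa
granodiorite: 2730 kg/m³ × 10 m/s² × 14560 m = 3.975×10^8 Pa = 397.5 MPa
granite: 2700 kg/m³ × 10 m/s² × 17560 m = 4.741×10^8 Pa = 474.1 MPa
marble: 2710 kg/m³ × 10 m/s² × 1310 m = 3.550×10^7 Pa = 35.50 MPa
basalt: 2930 kg/m³ × 10 m/s² × 3700 m = 1.084×10^8 Pa = 108.4 MPa
Total = 7.800 + 397.5 + 474.1 + 35.50 + 108.4 = 1023.3 MPa

1000 MPa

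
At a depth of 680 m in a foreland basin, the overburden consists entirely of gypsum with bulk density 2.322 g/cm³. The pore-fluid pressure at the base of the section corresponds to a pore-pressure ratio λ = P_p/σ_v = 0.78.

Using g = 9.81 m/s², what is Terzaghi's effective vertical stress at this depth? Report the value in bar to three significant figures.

Overburden (lithostatic) stress σ_v:
gypsum: 2322 kg/m³ × 9.81 m/s² × 680 m = 1.549×10^7 Pa = 15.49 MPa
Pore pressure P_p = λ·σ_v = 0.78 × 15.49 MPa = 12.08 MPa
Effective stress σ' = σ_v − P_p = 15.49 − 12.08 = 3.4077 MPa = 34.077 bar

34.1 bar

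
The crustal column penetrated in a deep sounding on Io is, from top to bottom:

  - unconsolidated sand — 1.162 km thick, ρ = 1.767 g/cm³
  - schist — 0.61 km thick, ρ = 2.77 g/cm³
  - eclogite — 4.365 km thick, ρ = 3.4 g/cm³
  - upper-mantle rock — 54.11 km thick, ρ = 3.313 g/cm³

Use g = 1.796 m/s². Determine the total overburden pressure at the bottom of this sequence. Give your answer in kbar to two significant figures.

3.6 kbar

unconsolidated sand: 1767 kg/m³ × 1.796 m/s² × 1162 m = 3.688×10^6 Pa = 0.03688 kbar
schist: 2770 kg/m³ × 1.796 m/s² × 610 m = 3.035×10^6 Pa = 0.03035 kbar
eclogite: 3400 kg/m³ × 1.796 m/s² × 4365 m = 2.665×10^7 Pa = 0.2665 kbar
upper-mantle rock: 3313 kg/m³ × 1.796 m/s² × 54110 m = 3.220×10^8 Pa = 3.220 kbar
Total = 0.03688 + 0.03035 + 0.2665 + 3.220 = 3.5534 kbar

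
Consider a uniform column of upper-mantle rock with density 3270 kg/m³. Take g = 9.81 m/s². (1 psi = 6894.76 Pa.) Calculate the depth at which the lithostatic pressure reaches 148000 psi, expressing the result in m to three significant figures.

h = P/(ρg) = 148000 psi / (3270 kg/m³ × 9.81 m/s²) = 1.020×10^9 Pa / 32079 Pa/m = 31810 m

31800 m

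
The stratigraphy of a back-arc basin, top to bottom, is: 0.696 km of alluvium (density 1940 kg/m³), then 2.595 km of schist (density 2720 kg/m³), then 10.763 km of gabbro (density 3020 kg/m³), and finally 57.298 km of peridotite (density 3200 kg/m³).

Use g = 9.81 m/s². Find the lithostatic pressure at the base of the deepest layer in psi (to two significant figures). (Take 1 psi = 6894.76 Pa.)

alluvium: 1940 kg/m³ × 9.81 m/s² × 696 m = 1.325×10^7 Pa = 1921 psi
schist: 2720 kg/m³ × 9.81 m/s² × 2595 m = 6.924×10^7 Pa = 10043 psi
gabbro: 3020 kg/m³ × 9.81 m/s² × 10763 m = 3.189×10^8 Pa = 46248 psi
peridotite: 3200 kg/m³ × 9.81 m/s² × 57298 m = 1.799×10^9 Pa = 2.609×10^5 psi
Total = 1921 + 10043 + 46248 + 2.609×10^5 = 3.1909×10^5 psi

320000 psi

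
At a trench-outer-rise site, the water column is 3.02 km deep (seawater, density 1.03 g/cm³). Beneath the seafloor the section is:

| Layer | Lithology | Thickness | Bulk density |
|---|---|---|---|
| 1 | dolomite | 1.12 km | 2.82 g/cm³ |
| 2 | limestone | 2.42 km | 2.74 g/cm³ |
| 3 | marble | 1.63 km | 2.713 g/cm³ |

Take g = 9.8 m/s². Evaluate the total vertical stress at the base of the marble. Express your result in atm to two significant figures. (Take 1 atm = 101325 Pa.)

seawater: 1030 kg/m³ × 9.8 m/s² × 3020 m = 3.048×10^7 Pa = 300.9 atm
dolomite: 2820 kg/m³ × 9.8 m/s² × 1120 m = 3.095×10^7 Pa = 305.5 atm
limestone: 2740 kg/m³ × 9.8 m/s² × 2420 m = 6.498×10^7 Pa = 641.3 atm
marble: 2713 kg/m³ × 9.8 m/s² × 1630 m = 4.334×10^7 Pa = 427.7 atm
Total = 300.9 + 305.5 + 641.3 + 427.7 = 1675.4 atm

1700 atm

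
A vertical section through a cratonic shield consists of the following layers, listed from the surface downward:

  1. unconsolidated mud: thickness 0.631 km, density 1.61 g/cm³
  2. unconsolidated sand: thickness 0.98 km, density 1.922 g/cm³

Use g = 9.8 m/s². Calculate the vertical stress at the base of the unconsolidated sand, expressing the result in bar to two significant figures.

unconsolidated mud: 1610 kg/m³ × 9.8 m/s² × 631 m = 9.956×10^6 Pa = 99.56 bar
unconsolidated sand: 1922 kg/m³ × 9.8 m/s² × 980 m = 1.846×10^7 Pa = 184.6 bar
Total = 99.56 + 184.6 = 284.15 bar

280 bar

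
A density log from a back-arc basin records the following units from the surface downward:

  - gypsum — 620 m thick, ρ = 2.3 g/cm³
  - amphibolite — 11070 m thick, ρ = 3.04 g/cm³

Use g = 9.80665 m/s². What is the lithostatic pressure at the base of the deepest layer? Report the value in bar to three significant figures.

3440 bar

gypsum: 2300 kg/m³ × 9.80665 m/s² × 620 m = 1.398×10^7 Pa = 139.8 bar
amphibolite: 3040 kg/m³ × 9.80665 m/s² × 11070 m = 3.300×10^8 Pa = 3300 bar
Total = 139.8 + 3300 = 3440.1 bar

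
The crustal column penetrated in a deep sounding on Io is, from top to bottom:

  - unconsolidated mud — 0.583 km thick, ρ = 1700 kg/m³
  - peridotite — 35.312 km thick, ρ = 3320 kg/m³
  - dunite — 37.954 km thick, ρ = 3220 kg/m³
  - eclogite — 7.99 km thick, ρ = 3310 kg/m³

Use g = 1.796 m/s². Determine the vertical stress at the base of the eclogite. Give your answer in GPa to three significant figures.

0.479 GPa

unconsolidated mud: 1700 kg/m³ × 1.796 m/s² × 583 m = 1.780×10^6 Pa = 1.780×10^-3 GPa
peridotite: 3320 kg/m³ × 1.796 m/s² × 35312 m = 2.106×10^8 Pa = 0.2106 GPa
dunite: 3220 kg/m³ × 1.796 m/s² × 37954 m = 2.195×10^8 Pa = 0.2195 GPa
eclogite: 3310 kg/m³ × 1.796 m/s² × 7990 m = 4.750×10^7 Pa = 0.04750 GPa
Total = 1.780×10^-3 + 0.2106 + 0.2195 + 0.04750 = 0.47933 GPa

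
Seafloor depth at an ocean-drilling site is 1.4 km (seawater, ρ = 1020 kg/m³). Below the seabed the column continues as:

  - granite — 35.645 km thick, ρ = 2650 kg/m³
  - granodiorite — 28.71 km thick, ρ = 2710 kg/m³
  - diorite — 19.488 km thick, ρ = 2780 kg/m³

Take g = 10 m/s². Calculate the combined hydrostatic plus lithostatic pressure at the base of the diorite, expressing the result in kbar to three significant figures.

22.8 kbar

seawater: 1020 kg/m³ × 10 m/s² × 1400 m = 1.428×10^7 Pa = 0.1428 kbar
granite: 2650 kg/m³ × 10 m/s² × 35645 m = 9.446×10^8 Pa = 9.446 kbar
granodiorite: 2710 kg/m³ × 10 m/s² × 28710 m = 7.780×10^8 Pa = 7.780 kbar
diorite: 2780 kg/m³ × 10 m/s² × 19488 m = 5.418×10^8 Pa = 5.418 kbar
Total = 0.1428 + 9.446 + 7.780 + 5.418 = 22.787 kbar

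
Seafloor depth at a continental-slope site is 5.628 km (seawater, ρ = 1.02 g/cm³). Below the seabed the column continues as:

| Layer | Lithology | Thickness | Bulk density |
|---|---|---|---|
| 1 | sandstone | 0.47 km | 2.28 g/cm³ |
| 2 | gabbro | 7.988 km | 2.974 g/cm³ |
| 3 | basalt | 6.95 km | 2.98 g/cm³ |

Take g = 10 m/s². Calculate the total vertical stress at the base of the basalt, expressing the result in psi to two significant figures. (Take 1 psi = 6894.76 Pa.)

74000 psi

seawater: 1020 kg/m³ × 10 m/s² × 5628 m = 5.741×10^7 Pa = 8326 psi
sandstone: 2280 kg/m³ × 10 m/s² × 470 m = 1.072×10^7 Pa = 1554 psi
gabbro: 2974 kg/m³ × 10 m/s² × 7988 m = 2.376×10^8 Pa = 34456 psi
basalt: 2980 kg/m³ × 10 m/s² × 6950 m = 2.071×10^8 Pa = 30039 psi
Total = 8326 + 1554 + 34456 + 30039 = 74375 psi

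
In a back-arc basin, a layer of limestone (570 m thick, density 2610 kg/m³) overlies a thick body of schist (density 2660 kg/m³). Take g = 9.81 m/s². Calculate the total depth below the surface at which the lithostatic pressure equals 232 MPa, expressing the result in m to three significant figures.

Pressure at base of upper layers: 2610×9.81×570 = 1.459×10^7 Pa = 14.59 MPa
Remaining pressure to be supplied by schist: 2.320×10^8 − 1.459×10^7 = 2.174×10^8 Pa
Additional depth in schist = 2.174×10^8 Pa / (2660 kg/m³ × 9.81 m/s²) = 8331.4 m
Total depth = 570 m + 8331.4 m = 8901.4 m

8900 m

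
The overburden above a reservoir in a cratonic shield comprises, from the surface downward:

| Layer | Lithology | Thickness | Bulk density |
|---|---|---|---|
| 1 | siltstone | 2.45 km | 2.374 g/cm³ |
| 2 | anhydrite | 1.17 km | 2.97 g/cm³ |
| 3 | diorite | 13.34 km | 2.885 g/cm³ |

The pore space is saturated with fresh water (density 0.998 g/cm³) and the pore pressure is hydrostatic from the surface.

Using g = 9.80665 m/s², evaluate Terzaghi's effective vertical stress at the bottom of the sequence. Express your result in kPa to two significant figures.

Overburden (lithostatic) stress σ_v:
siltstone: 2374 kg/m³ × 9.80665 m/s² × 2450 m = 5.704×10^7 Pa = 57.04 MPa
anhydrite: 2970 kg/m³ × 9.80665 m/s² × 1170 m = 3.408×10^7 Pa = 34.08 MPa
diorite: 2885 kg/m³ × 9.80665 m/s² × 13340 m = 3.774×10^8 Pa = 377.4 MPa
Total = 57.04 + 34.08 + 377.4 = 468.53 MPa
Pore pressure P_p = 998 kg/m³ × 9.80665 m/s² × 16960 m = 1.660×10^8 Pa = 166.0 MPa
Effective stress σ' = σ_v − P_p = 468.5 − 166.0 = 302.55 MPa = 3.0255×10^5 kPa

300000 kPa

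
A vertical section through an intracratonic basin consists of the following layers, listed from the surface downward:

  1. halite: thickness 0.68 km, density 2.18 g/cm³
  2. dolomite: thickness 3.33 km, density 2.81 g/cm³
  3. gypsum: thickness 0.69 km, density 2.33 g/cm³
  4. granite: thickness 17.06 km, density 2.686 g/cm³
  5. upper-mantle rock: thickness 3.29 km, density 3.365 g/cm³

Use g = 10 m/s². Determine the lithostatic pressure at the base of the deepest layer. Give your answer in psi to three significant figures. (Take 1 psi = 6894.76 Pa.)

101000 psi

halite: 2180 kg/m³ × 10 m/s² × 680 m = 1.482×10^7 Pa = 2150 psi
dolomite: 2810 kg/m³ × 10 m/s² × 3330 m = 9.357×10^7 Pa = 13572 psi
gypsum: 2330 kg/m³ × 10 m/s² × 690 m = 1.608×10^7 Pa = 2332 psi
granite: 2686 kg/m³ × 10 m/s² × 17060 m = 4.582×10^8 Pa = 66461 psi
upper-mantle rock: 3365 kg/m³ × 10 m/s² × 3290 m = 1.107×10^8 Pa = 16057 psi
Total = 2150 + 13572 + 2332 + 66461 + 16057 = 1.0057×10^5 psi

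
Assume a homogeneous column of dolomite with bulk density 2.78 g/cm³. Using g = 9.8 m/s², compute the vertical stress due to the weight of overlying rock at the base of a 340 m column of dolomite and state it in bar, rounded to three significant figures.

dolomite: 2780 kg/m³ × 9.8 m/s² × 340 m = 9.263×10^6 Pa = 92.63 bar

92.6 bar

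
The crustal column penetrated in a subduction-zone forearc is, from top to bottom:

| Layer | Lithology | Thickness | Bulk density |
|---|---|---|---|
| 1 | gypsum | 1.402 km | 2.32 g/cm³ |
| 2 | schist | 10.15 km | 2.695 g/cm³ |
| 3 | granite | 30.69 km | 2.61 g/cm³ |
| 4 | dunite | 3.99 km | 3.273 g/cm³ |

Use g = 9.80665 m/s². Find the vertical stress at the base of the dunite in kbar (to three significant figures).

12.1 kbar

gypsum: 2320 kg/m³ × 9.80665 m/s² × 1402 m = 3.190×10^7 Pa = 0.3190 kbar
schist: 2695 kg/m³ × 9.80665 m/s² × 10150 m = 2.683×10^8 Pa = 2.683 kbar
granite: 2610 kg/m³ × 9.80665 m/s² × 30690 m = 7.855×10^8 Pa = 7.855 kbar
dunite: 3273 kg/m³ × 9.80665 m/s² × 3990 m = 1.281×10^8 Pa = 1.281 kbar
Total = 0.3190 + 2.683 + 7.855 + 1.281 = 12.137 kbar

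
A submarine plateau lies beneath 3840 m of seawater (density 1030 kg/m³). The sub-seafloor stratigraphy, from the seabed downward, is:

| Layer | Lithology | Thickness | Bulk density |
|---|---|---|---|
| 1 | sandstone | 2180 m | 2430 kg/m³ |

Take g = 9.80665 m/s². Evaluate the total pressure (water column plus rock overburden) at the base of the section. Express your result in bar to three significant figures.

907 bar

seawater: 1030 kg/m³ × 9.80665 m/s² × 3840 m = 3.879×10^7 Pa = 387.9 bar
sandstone: 2430 kg/m³ × 9.80665 m/s² × 2180 m = 5.195×10^7 Pa = 519.5 bar
Total = 387.9 + 519.5 = 907.37 bar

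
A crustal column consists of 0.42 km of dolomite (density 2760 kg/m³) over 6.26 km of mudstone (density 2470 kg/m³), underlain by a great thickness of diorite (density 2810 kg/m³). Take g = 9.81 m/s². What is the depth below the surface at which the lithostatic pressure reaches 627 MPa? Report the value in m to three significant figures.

23500 m

Pressure at base of upper layers: 2760×9.81×420 + 2470×9.81×6260 = 1.631×10^8 Pa = 163.1 MPa
Remaining pressure to be supplied by diorite: 6.270×10^8 − 1.631×10^8 = 4.639×10^8 Pa
Additional depth in diorite = 4.639×10^8 Pa / (2810 kg/m³ × 9.81 m/s²) = 16830 m
Total depth = 6680 m + 16830 m = 23510 m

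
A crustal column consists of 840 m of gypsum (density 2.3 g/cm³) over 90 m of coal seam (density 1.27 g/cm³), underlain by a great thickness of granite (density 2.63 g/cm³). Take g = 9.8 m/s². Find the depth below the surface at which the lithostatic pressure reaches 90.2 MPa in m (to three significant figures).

3650 m

Pressure at base of upper layers: 2300×9.8×840 + 1270×9.8×90 = 2.005×10^7 Pa = 20.05 MPa
Remaining pressure to be supplied by granite: 9.020×10^7 − 2.005×10^7 = 7.015×10^7 Pa
Additional depth in granite = 7.015×10^7 Pa / (2630 kg/m³ × 9.8 m/s²) = 2721.6 m
Total depth = 930 m + 2721.6 m = 3651.6 m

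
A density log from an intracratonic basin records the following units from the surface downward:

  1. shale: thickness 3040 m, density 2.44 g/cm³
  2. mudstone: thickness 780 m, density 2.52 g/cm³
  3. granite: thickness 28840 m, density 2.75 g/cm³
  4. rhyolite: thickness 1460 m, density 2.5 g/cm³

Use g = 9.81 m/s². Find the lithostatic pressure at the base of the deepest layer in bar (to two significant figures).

shale: 2440 kg/m³ × 9.81 m/s² × 3040 m = 7.277×10^7 Pa = 727.7 bar
mudstone: 2520 kg/m³ × 9.81 m/s² × 780 m = 1.928×10^7 Pa = 192.8 bar
granite: 2750 kg/m³ × 9.81 m/s² × 28840 m = 7.780×10^8 Pa = 7780 bar
rhyolite: 2500 kg/m³ × 9.81 m/s² × 1460 m = 3.581×10^7 Pa = 358.1 bar
Total = 727.7 + 192.8 + 7780 + 358.1 = 9058.9 bar

9100 bar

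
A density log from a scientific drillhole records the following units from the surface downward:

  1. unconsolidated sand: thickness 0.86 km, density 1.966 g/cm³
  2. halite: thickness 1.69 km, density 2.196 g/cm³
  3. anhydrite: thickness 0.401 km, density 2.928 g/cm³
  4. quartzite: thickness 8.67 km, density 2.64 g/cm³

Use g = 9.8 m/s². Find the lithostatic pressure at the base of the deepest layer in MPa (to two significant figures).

290 MPa

unconsolidated sand: 1966 kg/m³ × 9.8 m/s² × 860 m = 1.657×10^7 Pa = 16.57 MPa
halite: 2196 kg/m³ × 9.8 m/s² × 1690 m = 3.637×10^7 Pa = 36.37 MPa
anhydrite: 2928 kg/m³ × 9.8 m/s² × 401 m = 1.151×10^7 Pa = 11.51 MPa
quartzite: 2640 kg/m³ × 9.8 m/s² × 8670 m = 2.243×10^8 Pa = 224.3 MPa
Total = 16.57 + 36.37 + 11.51 + 224.3 = 288.76 MPa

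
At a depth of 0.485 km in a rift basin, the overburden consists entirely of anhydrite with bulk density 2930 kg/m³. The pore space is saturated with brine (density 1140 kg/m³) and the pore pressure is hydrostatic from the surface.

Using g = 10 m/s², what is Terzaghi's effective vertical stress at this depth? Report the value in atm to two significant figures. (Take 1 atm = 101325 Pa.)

Overburden (lithostatic) stress σ_v:
anhydrite: 2930 kg/m³ × 10 m/s² × 485 m = 1.421×10^7 Pa = 14.21 MPa
Pore pressure P_p = 1140 kg/m³ × 10 m/s² × 485 m = 5.529×10^6 Pa = 5.529 MPa
Effective stress σ' = σ_v − P_p = 14.21 − 5.529 = 8.6815 MPa = 85.680 atm

86 atm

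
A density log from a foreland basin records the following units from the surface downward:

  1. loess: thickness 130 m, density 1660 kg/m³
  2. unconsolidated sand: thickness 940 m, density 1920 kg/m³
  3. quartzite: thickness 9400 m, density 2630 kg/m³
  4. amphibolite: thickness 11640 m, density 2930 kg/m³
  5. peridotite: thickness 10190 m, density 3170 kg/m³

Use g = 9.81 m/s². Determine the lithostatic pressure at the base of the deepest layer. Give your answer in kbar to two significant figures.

loess: 1660 kg/m³ × 9.81 m/s² × 130 m = 2.117×10^6 Pa = 0.02117 kbar
unconsolidated sand: 1920 kg/m³ × 9.81 m/s² × 940 m = 1.771×10^7 Pa = 0.1771 kbar
quartzite: 2630 kg/m³ × 9.81 m/s² × 9400 m = 2.425×10^8 Pa = 2.425 kbar
amphibolite: 2930 kg/m³ × 9.81 m/s² × 11640 m = 3.346×10^8 Pa = 3.346 kbar
peridotite: 3170 kg/m³ × 9.81 m/s² × 10190 m = 3.169×10^8 Pa = 3.169 kbar
Total = 0.02117 + 0.1771 + 2.425 + 3.346 + 3.169 = 9.1380 kbar

9.1 kbar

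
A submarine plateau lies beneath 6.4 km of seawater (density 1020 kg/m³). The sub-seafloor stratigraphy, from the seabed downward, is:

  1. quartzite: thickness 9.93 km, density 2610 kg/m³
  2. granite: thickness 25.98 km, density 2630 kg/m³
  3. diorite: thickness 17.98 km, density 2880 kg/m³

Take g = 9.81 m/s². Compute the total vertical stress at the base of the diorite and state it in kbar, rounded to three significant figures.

15.0 kbar

seawater: 1020 kg/m³ × 9.81 m/s² × 6400 m = 6.404×10^7 Pa = 0.6404 kbar
quartzite: 2610 kg/m³ × 9.81 m/s² × 9930 m = 2.542×10^8 Pa = 2.542 kbar
granite: 2630 kg/m³ × 9.81 m/s² × 25980 m = 6.703×10^8 Pa = 6.703 kbar
diorite: 2880 kg/m³ × 9.81 m/s² × 17980 m = 5.080×10^8 Pa = 5.080 kbar
Total = 0.6404 + 2.542 + 6.703 + 5.080 = 14.966 kbar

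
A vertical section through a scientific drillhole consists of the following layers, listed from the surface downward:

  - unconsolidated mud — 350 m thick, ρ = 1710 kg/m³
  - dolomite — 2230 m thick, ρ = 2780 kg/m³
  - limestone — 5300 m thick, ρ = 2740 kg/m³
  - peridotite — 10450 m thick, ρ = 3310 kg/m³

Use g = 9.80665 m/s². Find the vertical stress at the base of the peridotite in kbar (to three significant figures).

unconsolidated mud: 1710 kg/m³ × 9.80665 m/s² × 350 m = 5.869×10^6 Pa = 0.05869 kbar
dolomite: 2780 kg/m³ × 9.80665 m/s² × 2230 m = 6.080×10^7 Pa = 0.6080 kbar
limestone: 2740 kg/m³ × 9.80665 m/s² × 5300 m = 1.424×10^8 Pa = 1.424 kbar
peridotite: 3310 kg/m³ × 9.80665 m/s² × 10450 m = 3.392×10^8 Pa = 3.392 kbar
Total = 0.05869 + 0.6080 + 1.424 + 3.392 = 5.4828 kbar

5.48 kbar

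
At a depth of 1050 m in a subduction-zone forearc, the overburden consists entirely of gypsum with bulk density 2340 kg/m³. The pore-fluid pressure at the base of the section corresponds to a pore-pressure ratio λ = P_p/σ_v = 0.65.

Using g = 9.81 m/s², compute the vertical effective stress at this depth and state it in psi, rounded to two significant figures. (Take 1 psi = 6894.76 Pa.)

Overburden (lithostatic) stress σ_v:
gypsum: 2340 kg/m³ × 9.81 m/s² × 1050 m = 2.410×10^7 Pa = 24.10 MPa
Pore pressure P_p = λ·σ_v = 0.65 × 24.10 MPa = 15.67 MPa
Effective stress σ' = σ_v − P_p = 24.10 − 15.67 = 8.4361 MPa = 1223.6 psi

1200 psi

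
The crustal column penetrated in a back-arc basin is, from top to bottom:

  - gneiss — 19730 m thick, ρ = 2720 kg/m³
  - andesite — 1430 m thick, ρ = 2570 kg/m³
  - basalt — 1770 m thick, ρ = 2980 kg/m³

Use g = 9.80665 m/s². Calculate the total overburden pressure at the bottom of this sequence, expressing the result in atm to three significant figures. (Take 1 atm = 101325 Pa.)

gneiss: 2720 kg/m³ × 9.80665 m/s² × 19730 m = 5.263×10^8 Pa = 5194 atm
andesite: 2570 kg/m³ × 9.80665 m/s² × 1430 m = 3.604×10^7 Pa = 355.7 atm
basalt: 2980 kg/m³ × 9.80665 m/s² × 1770 m = 5.173×10^7 Pa = 510.5 atm
Total = 5194 + 355.7 + 510.5 = 6060.2 atm

6060 atm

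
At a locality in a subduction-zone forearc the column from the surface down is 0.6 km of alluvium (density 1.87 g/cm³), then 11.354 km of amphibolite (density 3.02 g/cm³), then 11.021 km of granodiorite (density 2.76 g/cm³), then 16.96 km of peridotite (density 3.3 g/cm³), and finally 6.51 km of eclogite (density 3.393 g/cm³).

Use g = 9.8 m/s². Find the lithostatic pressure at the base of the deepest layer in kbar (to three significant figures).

14.1 kbar

alluvium: 1870 kg/m³ × 9.8 m/s² × 600 m = 1.100×10^7 Pa = 0.1100 kbar
amphibolite: 3020 kg/m³ × 9.8 m/s² × 11354 m = 3.360×10^8 Pa = 3.360 kbar
granodiorite: 2760 kg/m³ × 9.8 m/s² × 11021 m = 2.981×10^8 Pa = 2.981 kbar
peridotite: 3300 kg/m³ × 9.8 m/s² × 16960 m = 5.485×10^8 Pa = 5.485 kbar
eclogite: 3393 kg/m³ × 9.8 m/s² × 6510 m = 2.165×10^8 Pa = 2.165 kbar
Total = 0.1100 + 3.360 + 2.981 + 5.485 + 2.165 = 14.101 kbar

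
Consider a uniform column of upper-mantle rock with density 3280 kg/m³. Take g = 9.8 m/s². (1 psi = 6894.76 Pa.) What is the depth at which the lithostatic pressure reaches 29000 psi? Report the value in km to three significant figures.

h = P/(ρg) = 29000 psi / (3280 kg/m³ × 9.8 m/s²) = 1.999×10^8 Pa / 32144 Pa/m = 6220.4 m
= 6.2204 km

6.22 km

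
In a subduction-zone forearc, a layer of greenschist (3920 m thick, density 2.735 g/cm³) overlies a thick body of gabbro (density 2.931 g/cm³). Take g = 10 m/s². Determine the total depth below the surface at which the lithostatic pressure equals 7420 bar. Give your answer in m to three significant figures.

Pressure at base of upper layers: 2735×10×3920 = 1.072×10^8 Pa = 1072 bar
Remaining pressure to be supplied by gabbro: 7.420×10^8 − 1.072×10^8 = 6.348×10^8 Pa
Additional depth in gabbro = 6.348×10^8 Pa / (2931 kg/m³ × 10 m/s²) = 21658 m
Total depth = 3920 m + 21658 m = 25578 m

25600 m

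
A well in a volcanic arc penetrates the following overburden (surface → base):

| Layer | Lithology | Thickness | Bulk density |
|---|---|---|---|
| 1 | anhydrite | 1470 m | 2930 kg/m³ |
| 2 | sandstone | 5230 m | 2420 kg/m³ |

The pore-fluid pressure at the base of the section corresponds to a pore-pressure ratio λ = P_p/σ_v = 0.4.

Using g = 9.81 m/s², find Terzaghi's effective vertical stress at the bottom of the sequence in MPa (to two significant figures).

Overburden (lithostatic) stress σ_v:
anhydrite: 2930 kg/m³ × 9.81 m/s² × 1470 m = 4.225×10^7 Pa = 42.25 MPa
sandstone: 2420 kg/m³ × 9.81 m/s² × 5230 m = 1.242×10^8 Pa = 124.2 MPa
Total = 42.25 + 124.2 = 166.41 MPa
Pore pressure P_p = λ·σ_v = 0.4 × 166.4 MPa = 66.57 MPa
Effective stress σ' = σ_v − P_p = 166.4 − 66.57 = 99.848 MPa

100 MPa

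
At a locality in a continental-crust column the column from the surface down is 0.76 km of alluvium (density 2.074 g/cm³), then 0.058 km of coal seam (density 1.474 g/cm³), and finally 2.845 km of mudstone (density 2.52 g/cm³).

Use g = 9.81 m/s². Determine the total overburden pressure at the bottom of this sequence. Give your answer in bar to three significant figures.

alluvium: 2074 kg/m³ × 9.81 m/s² × 760 m = 1.546×10^7 Pa = 154.6 bar
coal seam: 1474 kg/m³ × 9.81 m/s² × 58 m = 8.387×10^5 Pa = 8.387 bar
mudstone: 2520 kg/m³ × 9.81 m/s² × 2845 m = 7.033×10^7 Pa = 703.3 bar
Total = 154.6 + 8.387 + 703.3 = 866.33 bar

866 bar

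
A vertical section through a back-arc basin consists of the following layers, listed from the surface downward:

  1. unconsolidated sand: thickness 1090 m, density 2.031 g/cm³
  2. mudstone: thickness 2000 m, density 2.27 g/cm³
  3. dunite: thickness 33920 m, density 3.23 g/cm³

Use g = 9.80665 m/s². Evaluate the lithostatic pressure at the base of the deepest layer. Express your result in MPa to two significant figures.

unconsolidated sand: 2031 kg/m³ × 9.80665 m/s² × 1090 m = 2.171×10^7 Pa = 21.71 MPa
mudstone: 2270 kg/m³ × 9.80665 m/s² × 2000 m = 4.452×10^7 Pa = 44.52 MPa
dunite: 3230 kg/m³ × 9.80665 m/s² × 33920 m = 1.074×10^9 Pa = 1074 MPa
Total = 21.71 + 44.52 + 1074 = 1140.7 MPa

1100 MPa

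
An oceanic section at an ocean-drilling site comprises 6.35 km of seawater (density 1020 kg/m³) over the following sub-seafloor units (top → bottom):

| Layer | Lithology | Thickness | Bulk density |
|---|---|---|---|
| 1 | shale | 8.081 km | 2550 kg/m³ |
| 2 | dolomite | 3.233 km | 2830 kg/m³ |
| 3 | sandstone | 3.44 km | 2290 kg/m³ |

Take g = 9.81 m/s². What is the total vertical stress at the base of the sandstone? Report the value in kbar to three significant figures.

4.33 kbar

seawater: 1020 kg/m³ × 9.81 m/s² × 6350 m = 6.354×10^7 Pa = 0.6354 kbar
shale: 2550 kg/m³ × 9.81 m/s² × 8081 m = 2.022×10^8 Pa = 2.022 kbar
dolomite: 2830 kg/m³ × 9.81 m/s² × 3233 m = 8.976×10^7 Pa = 0.8976 kbar
sandstone: 2290 kg/m³ × 9.81 m/s² × 3440 m = 7.728×10^7 Pa = 0.7728 kbar
Total = 0.6354 + 2.022 + 0.8976 + 0.7728 = 4.3272 kbar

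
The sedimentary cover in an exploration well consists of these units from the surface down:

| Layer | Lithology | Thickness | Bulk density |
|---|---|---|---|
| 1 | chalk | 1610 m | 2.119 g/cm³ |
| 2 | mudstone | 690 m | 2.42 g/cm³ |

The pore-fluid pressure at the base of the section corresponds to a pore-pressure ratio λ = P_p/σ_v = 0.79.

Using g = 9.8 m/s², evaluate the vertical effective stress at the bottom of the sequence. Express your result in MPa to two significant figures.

Overburden (lithostatic) stress σ_v:
chalk: 2119 kg/m³ × 9.8 m/s² × 1610 m = 3.343×10^7 Pa = 33.43 MPa
mudstone: 2420 kg/m³ × 9.8 m/s² × 690 m = 1.636×10^7 Pa = 16.36 MPa
Total = 33.43 + 16.36 = 49.798 MPa
Pore pressure P_p = λ·σ_v = 0.79 × 49.80 MPa = 39.34 MPa
Effective stress σ' = σ_v − P_p = 49.80 − 39.34 = 10.458 MPa

10 MPa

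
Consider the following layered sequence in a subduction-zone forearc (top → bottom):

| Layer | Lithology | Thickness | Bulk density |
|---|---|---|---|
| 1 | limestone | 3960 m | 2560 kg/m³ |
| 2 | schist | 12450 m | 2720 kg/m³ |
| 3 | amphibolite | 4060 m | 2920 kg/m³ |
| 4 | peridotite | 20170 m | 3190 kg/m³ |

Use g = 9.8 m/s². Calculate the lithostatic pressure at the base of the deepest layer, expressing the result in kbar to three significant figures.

11.8 kbar

limestone: 2560 kg/m³ × 9.8 m/s² × 3960 m = 9.935×10^7 Pa = 0.9935 kbar
schist: 2720 kg/m³ × 9.8 m/s² × 12450 m = 3.319×10^8 Pa = 3.319 kbar
amphibolite: 2920 kg/m³ × 9.8 m/s² × 4060 m = 1.162×10^8 Pa = 1.162 kbar
peridotite: 3190 kg/m³ × 9.8 m/s² × 20170 m = 6.306×10^8 Pa = 6.306 kbar
Total = 0.9935 + 3.319 + 1.162 + 6.306 = 11.780 kbar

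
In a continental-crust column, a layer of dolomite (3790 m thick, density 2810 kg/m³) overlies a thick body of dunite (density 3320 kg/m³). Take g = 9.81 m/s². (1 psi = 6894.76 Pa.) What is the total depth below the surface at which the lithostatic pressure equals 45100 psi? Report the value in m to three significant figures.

Pressure at base of upper layers: 2810×9.81×3790 = 1.045×10^8 Pa = 15153 psi
Remaining pressure to be supplied by dunite: 3.110×10^8 − 1.045×10^8 = 2.065×10^8 Pa
Additional depth in dunite = 2.065×10^8 Pa / (3320 kg/m³ × 9.81 m/s²) = 6339.7 m
Total depth = 3790 m + 6339.7 m = 10130 m

10100 m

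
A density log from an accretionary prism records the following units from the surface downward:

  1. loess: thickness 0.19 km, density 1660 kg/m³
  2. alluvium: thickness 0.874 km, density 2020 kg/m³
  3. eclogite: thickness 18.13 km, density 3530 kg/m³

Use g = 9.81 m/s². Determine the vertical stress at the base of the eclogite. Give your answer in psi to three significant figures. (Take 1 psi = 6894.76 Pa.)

94000 psi

loess: 1660 kg/m³ × 9.81 m/s² × 190 m = 3.094×10^6 Pa = 448.8 psi
alluvium: 2020 kg/m³ × 9.81 m/s² × 874 m = 1.732×10^7 Pa = 2512 psi
eclogite: 3530 kg/m³ × 9.81 m/s² × 18130 m = 6.278×10^8 Pa = 91059 psi
Total = 448.8 + 2512 + 91059 = 94020 psi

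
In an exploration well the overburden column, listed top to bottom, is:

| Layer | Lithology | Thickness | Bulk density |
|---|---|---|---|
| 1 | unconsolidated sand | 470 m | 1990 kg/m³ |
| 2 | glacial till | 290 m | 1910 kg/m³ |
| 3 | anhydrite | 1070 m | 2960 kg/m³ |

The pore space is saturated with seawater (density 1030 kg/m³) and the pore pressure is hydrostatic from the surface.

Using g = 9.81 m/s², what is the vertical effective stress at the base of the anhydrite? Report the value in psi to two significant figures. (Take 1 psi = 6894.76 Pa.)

Overburden (lithostatic) stress σ_v:
unconsolidated sand: 1990 kg/m³ × 9.81 m/s² × 470 m = 9.175×10^6 Pa = 9.175 MPa
glacial till: 1910 kg/m³ × 9.81 m/s² × 290 m = 5.434×10^6 Pa = 5.434 MPa
anhydrite: 2960 kg/m³ × 9.81 m/s² × 1070 m = 3.107×10^7 Pa = 31.07 MPa
Total = 9.175 + 5.434 + 31.07 = 45.679 MPa
Pore pressure P_p = 1030 kg/m³ × 9.81 m/s² × 1830 m = 1.849×10^7 Pa = 18.49 MPa
Effective stress σ' = σ_v − P_p = 45.68 − 18.49 = 27.188 MPa = 3943.3 psi

3900 psi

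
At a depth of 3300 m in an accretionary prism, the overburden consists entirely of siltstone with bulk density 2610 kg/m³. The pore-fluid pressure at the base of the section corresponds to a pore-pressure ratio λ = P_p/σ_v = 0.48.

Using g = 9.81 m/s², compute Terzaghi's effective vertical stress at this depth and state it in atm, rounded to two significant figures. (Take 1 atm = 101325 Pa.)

Overburden (lithostatic) stress σ_v:
siltstone: 2610 kg/m³ × 9.81 m/s² × 3300 m = 8.449×10^7 Pa = 84.49 MPa
Pore pressure P_p = λ·σ_v = 0.48 × 84.49 MPa = 40.56 MPa
Effective stress σ' = σ_v − P_p = 84.49 − 40.56 = 43.937 MPa = 433.62 atm

430 atm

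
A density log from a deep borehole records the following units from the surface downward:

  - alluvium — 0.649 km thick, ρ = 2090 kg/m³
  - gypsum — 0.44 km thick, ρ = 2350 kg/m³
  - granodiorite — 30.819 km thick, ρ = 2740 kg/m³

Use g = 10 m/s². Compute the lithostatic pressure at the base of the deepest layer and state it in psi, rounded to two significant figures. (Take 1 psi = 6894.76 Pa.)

130000 psi

alluvium: 2090 kg/m³ × 10 m/s² × 649 m = 1.356×10^7 Pa = 1967 psi
gypsum: 2350 kg/m³ × 10 m/s² × 440 m = 1.034×10^7 Pa = 1500 psi
granodiorite: 2740 kg/m³ × 10 m/s² × 30819 m = 8.444×10^8 Pa = 1.225×10^5 psi
Total = 1967 + 1500 + 1.225×10^5 = 1.2594×10^5 psi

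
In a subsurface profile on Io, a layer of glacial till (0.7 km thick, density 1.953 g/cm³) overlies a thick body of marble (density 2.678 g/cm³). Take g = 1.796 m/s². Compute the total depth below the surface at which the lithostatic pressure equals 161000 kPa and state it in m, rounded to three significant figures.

33700 m

Pressure at base of upper layers: 1953×1.796×700 = 2.455×10^6 Pa = 2455 kPa
Remaining pressure to be supplied by marble: 1.610×10^8 − 2.455×10^6 = 1.585×10^8 Pa
Additional depth in marble = 1.585×10^8 Pa / (2678 kg/m³ × 1.796 m/s²) = 32964 m
Total depth = 700 m + 32964 m = 33664 m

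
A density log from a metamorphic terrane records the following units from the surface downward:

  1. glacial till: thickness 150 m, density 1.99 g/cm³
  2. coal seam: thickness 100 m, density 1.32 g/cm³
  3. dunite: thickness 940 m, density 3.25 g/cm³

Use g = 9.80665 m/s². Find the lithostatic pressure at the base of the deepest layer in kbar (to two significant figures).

glacial till: 1990 kg/m³ × 9.80665 m/s² × 150 m = 2.927×10^6 Pa = 0.02927 kbar
coal seam: 1320 kg/m³ × 9.80665 m/s² × 100 m = 1.294×10^6 Pa = 0.01294 kbar
dunite: 3250 kg/m³ × 9.80665 m/s² × 940 m = 2.996×10^7 Pa = 0.2996 kbar
Total = 0.02927 + 0.01294 + 0.2996 = 0.34181 kbar

0.34 kbar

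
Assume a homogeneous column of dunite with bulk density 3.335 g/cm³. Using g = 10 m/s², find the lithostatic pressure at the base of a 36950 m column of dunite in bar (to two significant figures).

dunite: 3335 kg/m³ × 10 m/s² × 36950 m = 1.232×10^9 Pa = 12323 bar

12000 bar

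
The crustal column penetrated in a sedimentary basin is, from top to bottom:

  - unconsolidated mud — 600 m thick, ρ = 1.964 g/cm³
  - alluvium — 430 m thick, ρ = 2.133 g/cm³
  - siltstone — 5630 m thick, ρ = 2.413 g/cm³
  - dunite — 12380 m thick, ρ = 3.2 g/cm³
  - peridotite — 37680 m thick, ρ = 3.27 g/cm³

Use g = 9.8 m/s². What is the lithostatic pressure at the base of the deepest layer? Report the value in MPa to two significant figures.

unconsolidated mud: 1964 kg/m³ × 9.8 m/s² × 600 m = 1.155×10^7 Pa = 11.55 MPa
alluvium: 2133 kg/m³ × 9.8 m/s² × 430 m = 8.988×10^6 Pa = 8.988 MPa
siltstone: 2413 kg/m³ × 9.8 m/s² × 5630 m = 1.331×10^8 Pa = 133.1 MPa
dunite: 3200 kg/m³ × 9.8 m/s² × 12380 m = 3.882×10^8 Pa = 388.2 MPa
peridotite: 3270 kg/m³ × 9.8 m/s² × 37680 m = 1.207×10^9 Pa = 1207 MPa
Total = 11.55 + 8.988 + 133.1 + 388.2 + 1207 = 1749.4 MPa

1700 MPa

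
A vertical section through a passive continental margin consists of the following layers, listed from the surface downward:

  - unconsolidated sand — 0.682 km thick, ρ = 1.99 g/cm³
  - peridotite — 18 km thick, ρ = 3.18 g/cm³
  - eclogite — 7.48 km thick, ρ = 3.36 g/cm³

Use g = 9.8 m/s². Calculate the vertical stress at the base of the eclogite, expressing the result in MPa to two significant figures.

820 MPa

unconsolidated sand: 1990 kg/m³ × 9.8 m/s² × 682 m = 1.330×10^7 Pa = 13.30 MPa
peridotite: 3180 kg/m³ × 9.8 m/s² × 18000 m = 5.610×10^8 Pa = 561.0 MPa
eclogite: 3360 kg/m³ × 9.8 m/s² × 7480 m = 2.463×10^8 Pa = 246.3 MPa
Total = 13.30 + 561.0 + 246.3 = 820.55 MPa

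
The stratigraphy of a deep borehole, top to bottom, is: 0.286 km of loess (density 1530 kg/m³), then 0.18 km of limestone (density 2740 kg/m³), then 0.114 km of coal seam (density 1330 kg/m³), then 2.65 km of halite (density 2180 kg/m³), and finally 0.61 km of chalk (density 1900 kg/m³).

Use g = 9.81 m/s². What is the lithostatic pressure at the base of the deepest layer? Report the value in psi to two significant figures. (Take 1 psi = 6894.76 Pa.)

11000 psi

loess: 1530 kg/m³ × 9.81 m/s² × 286 m = 4.293×10^6 Pa = 622.6 psi
limestone: 2740 kg/m³ × 9.81 m/s² × 180 m = 4.838×10^6 Pa = 701.7 psi
coal seam: 1330 kg/m³ × 9.81 m/s² × 114 m = 1.487×10^6 Pa = 215.7 psi
halite: 2180 kg/m³ × 9.81 m/s² × 2650 m = 5.667×10^7 Pa = 8220 psi
chalk: 1900 kg/m³ × 9.81 m/s² × 610 m = 1.137×10^7 Pa = 1649 psi
Total = 622.6 + 701.7 + 215.7 + 8220 + 1649 = 11409 psi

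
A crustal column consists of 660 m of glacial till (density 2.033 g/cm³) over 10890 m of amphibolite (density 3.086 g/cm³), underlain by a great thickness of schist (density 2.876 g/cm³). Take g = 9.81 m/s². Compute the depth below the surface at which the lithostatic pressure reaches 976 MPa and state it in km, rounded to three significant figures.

Pressure at base of upper layers: 2033×9.81×660 + 3086×9.81×10890 = 3.428×10^8 Pa = 342.8 MPa
Remaining pressure to be supplied by schist: 9.760×10^8 − 3.428×10^8 = 6.332×10^8 Pa
Additional depth in schist = 6.332×10^8 Pa / (2876 kg/m³ × 9.81 m/s²) = 22442 m
Total depth = 11550 m + 22442 m = 33992 m
= 33.992 km

34.0 km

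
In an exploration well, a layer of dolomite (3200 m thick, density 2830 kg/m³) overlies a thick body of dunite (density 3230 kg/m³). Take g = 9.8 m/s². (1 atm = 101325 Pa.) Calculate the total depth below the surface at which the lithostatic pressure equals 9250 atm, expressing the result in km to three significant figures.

30.0 km

Pressure at base of upper layers: 2830×9.8×3200 = 8.875×10^7 Pa = 875.9 atm
Remaining pressure to be supplied by dunite: 9.373×10^8 − 8.875×10^7 = 8.485×10^8 Pa
Additional depth in dunite = 8.485×10^8 Pa / (3230 kg/m³ × 9.8 m/s²) = 26806 m
Total depth = 3200 m + 26806 m = 30006 m
= 30.006 km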